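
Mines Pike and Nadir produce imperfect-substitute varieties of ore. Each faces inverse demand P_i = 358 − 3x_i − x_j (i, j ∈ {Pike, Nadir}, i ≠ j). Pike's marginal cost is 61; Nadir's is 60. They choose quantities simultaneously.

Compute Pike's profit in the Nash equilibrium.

Mine Pike's profit: π = x_{Pike}(358 − 3x_{Pike} − x_{Nadir}) − 61x_{Pike}.
∂π/∂x_{Pike} = 297 − 6x_{Pike} − x_{Nadir} = 0 ⇒ x_{Pike} = 49.5 − (1/6)x_{Nadir}.
Similarly x_{Nadir} = 149/3 − (1/6)x_{Pike}.
Solving the two reaction functions simultaneously: (1 − (−1/6)(−1/6))x_{Pike} = 49.5 − (1/6)·(149/3), so (35/36)x_{Pike} = 371/9 and x_{Pike} = 42.4.
Then x_{Nadir} = 149/3 − (1/6)·42.4 = 42.6.
P_{Pike} = 358 − 3·42.4 − 42.6 = 188.2.
Profit = (188.2 − 61)·42.4 = 5393.28.

5393.28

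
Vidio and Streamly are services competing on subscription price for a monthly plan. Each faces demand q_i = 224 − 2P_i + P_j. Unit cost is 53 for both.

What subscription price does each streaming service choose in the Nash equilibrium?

Vidio's profit: π = (P_{Vidio} − 53)(224 − 2P_{Vidio} + P_{Streamly}).
∂π/∂P_{Vidio} = 330 − 4P_{Vidio} + P_{Streamly} = 0 ⇒ P_{Vidio} = 82.5 + 0.25P_{Streamly}.
The game is symmetric, so in equilibrium P_{Streamly} = P_{Vidio}: the reaction function gives 0.75P_{Vidio} = 82.5, hence P_{Vidio} = 110.

110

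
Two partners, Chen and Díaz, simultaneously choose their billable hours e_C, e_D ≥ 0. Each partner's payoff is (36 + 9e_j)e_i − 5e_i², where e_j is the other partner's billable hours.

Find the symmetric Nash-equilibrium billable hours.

36

Chen's payoff is (36 + 9e_D)e_C − 5e_C².
∂π/∂e_C = 36 + 9e_D − 10e_C = 0, so e_C = 3.6 + 0.9e_D.
Setting e_C = e_D in the reaction function: e_C = 3.6 + 0.9e_C, so e_C = 3.6 / 0.1 = 36.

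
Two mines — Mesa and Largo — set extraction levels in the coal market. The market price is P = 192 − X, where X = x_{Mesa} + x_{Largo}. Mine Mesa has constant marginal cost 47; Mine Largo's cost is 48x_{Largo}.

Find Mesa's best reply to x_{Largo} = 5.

Mine Mesa's profit: π = x_{Mesa}(192 − (x_{Mesa} + x_{Largo})) − 47x_{Mesa}.
∂π/∂x_{Mesa} = 145 − 2x_{Mesa} − x_{Largo} = 0, so x_{Mesa} = 72.5 − 0.5x_{Largo}.
At x_{Largo} = 5: x_{Mesa} = 72.5 − 0.5·5 = 70.

70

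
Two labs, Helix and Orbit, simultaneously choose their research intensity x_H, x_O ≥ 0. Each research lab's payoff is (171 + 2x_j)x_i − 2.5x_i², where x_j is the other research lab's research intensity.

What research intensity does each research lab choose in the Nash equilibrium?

Helix's payoff is (171 + 2x_O)x_H − 2.5x_H².
∂π/∂x_H = 171 + 2x_O − 5x_H = 0, so x_H = 34.2 + 0.4x_O.
By symmetry x_O = x_H; substituting into the reaction function, 0.6x_H = 34.2 and x_H = 57.

57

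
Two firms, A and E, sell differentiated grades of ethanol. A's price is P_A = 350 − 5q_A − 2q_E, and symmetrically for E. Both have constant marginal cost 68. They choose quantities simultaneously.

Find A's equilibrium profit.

Firm A's profit: π = q_A(350 − 5q_A − 2q_E) − 68q_A.
∂π/∂q_A = 282 − 10q_A − 2q_E = 0 ⇒ q_A = 28.2 − 0.2q_E.
By symmetry q_E = q_A; substituting into the reaction function, 1.2q_A = 28.2 and q_A = 23.5.
P_A = 350 − 5·23.5 − 2·23.5 = 185.5.
Profit = (185.5 − 68)·23.5 = 2761.25.

2761.25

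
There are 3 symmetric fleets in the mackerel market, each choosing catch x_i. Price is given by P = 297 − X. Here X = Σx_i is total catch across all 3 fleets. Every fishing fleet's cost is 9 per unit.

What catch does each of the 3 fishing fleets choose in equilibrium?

72

A representative fishing fleet's profit is π_i = x_i(297 − X) − 9x_i, with X = x_i + Σ_{j≠i} x_j.
First-order condition: 288 − 2x_i − Σ_{j≠i} x_j = 0.
In a symmetric equilibrium every fishing fleet chooses the same x, so Σ_{j≠i} x_j = 2x. The condition becomes 288 − 4x = 0, giving x = 288/4 = 72.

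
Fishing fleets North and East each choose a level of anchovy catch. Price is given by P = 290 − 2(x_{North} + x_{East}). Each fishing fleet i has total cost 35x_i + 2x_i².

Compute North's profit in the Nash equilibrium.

Fishing fleet North's profit: π = x_{North}(290 − 2(x_{North} + x_{East})) − 35x_{North} − 2x_{North}².
∂π/∂x_{North} = 255 − 8x_{North} − 2x_{East} = 0, so x_{North} = 31.875 − 0.25x_{East}.
By symmetry x_{East} = x_{North}; substituting into the reaction function, 1.25x_{North} = 31.875 and x_{North} = 25.5.
Price P = 290 − 2·51 = 188.
North's profit: (188 − 35)·25.5 − 2(25.5)² = 2601.

2601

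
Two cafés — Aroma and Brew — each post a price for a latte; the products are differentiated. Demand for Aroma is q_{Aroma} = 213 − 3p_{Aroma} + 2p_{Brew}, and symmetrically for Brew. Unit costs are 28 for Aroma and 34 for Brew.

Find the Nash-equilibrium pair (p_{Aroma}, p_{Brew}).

Aroma's profit: π = (p_{Aroma} − 28)(213 − 3p_{Aroma} + 2p_{Brew}).
∂π/∂p_{Aroma} = 297 − 6p_{Aroma} + 2p_{Brew} = 0 ⇒ p_{Aroma} = 49.5 + (1/3)p_{Brew}.
Similarly p_{Brew} = 52.5 + (1/3)p_{Aroma}.
Solving the two reaction functions simultaneously: (1 − (1/3)(1/3))p_{Aroma} = 49.5 + (1/3)·52.5, so (8/9)p_{Aroma} = 67 and p_{Aroma} = 75.375.
Then p_{Brew} = 52.5 + (1/3)·75.375 = 77.625.

75.375, 77.625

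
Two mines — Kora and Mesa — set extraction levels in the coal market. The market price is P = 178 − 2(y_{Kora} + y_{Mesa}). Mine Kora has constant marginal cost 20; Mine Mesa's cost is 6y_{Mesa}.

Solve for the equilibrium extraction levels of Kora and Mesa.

Mine Kora's profit: π = y_{Kora}(178 − 2(y_{Kora} + y_{Mesa})) − 20y_{Kora}.
∂π/∂y_{Kora} = 158 − 4y_{Kora} − 2y_{Mesa} = 0, so y_{Kora} = 39.5 − 0.5y_{Mesa}.
By the same steps for Mesa: y_{Mesa} = 43 − 0.5y_{Kora}.
Substituting the second reaction function into the first: y_{Kora} = 39.5 − 0.5(43 − 0.5y_{Kora}), which gives 0.75y_{Kora} = 18 ⇒ y_{Kora} = 24.
Then y_{Mesa} = 43 − 0.5·24 = 31.

24, 31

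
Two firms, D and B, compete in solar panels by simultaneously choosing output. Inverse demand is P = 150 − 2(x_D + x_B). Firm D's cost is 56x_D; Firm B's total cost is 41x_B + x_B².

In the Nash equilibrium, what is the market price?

90.6

Firm D's profit: π = x_D(150 − 2(x_D + x_B)) − 56x_D.
∂π/∂x_D = 94 − 4x_D − 2x_B = 0, so x_D = 23.5 − 0.5x_B.
For B: ∂π/∂x_B = 109 − 6x_B − 2x_D = 0 ⇒ x_B = 109/6 − (1/3)x_D.
Solving the two reaction functions simultaneously: (1 − (−0.5)(−1/3))x_D = 23.5 − 0.5·(109/6), so (5/6)x_D = 173/12 and x_D = 17.3.
Then x_B = 109/6 − (1/3)·17.3 = 12.4.
Equilibrium price: P = 150 − 2·29.7 = 90.6.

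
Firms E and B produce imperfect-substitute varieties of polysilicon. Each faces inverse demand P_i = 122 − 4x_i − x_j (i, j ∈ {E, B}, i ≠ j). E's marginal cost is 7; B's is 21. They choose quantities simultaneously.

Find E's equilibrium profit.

676

Firm E's profit: π = x_E(122 − 4x_E − x_B) − 7x_E.
∂π/∂x_E = 115 − 8x_E − x_B = 0 ⇒ x_E = 14.375 − 0.125x_B.
Similarly x_B = 12.625 − 0.125x_E.
Plugging x_B into E's best response: x_E = 14.375 − 0.125(12.625 − 0.125x_E) ⇒ (63/64)x_E = 819/64, so x_E = 13.
Then x_B = 12.625 − 0.125·13 = 11.
P_E = 122 − 4·13 − 11 = 59.
Profit = (59 − 7)·13 = 676.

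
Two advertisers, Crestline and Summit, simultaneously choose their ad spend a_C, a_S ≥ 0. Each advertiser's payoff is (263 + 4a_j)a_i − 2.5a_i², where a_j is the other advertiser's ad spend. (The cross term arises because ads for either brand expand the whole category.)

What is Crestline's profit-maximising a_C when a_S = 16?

Crestline's payoff is (263 + 4a_S)a_C − 2.5a_C².
∂π/∂a_C = 263 + 4a_S − 5a_C = 0, so a_C = 52.6 + 0.8a_S.
At a_S = 16: a_C = 52.6 + 0.8·16 = 65.4.

65.4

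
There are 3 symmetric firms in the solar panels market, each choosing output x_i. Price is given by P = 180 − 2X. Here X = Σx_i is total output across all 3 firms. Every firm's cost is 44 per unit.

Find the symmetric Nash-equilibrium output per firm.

A representative firm's profit is π_i = x_i(180 − 2X) − 44x_i, with X = x_i + Σ_{j≠i} x_j.
First-order condition: 136 − 4x_i − 2Σ_{j≠i} x_j = 0.
In a symmetric equilibrium every firm chooses the same x, so Σ_{j≠i} x_j = 2x. The condition becomes 136 − 8x = 0, giving x = 136/8 = 17.

17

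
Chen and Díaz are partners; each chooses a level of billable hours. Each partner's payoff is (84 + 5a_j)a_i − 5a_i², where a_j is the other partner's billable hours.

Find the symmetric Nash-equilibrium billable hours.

Chen's payoff is (84 + 5a_D)a_C − 5a_C².
∂π/∂a_C = 84 + 5a_D − 10a_C = 0, so a_C = 8.4 + 0.5a_D.
By symmetry a_D = a_C; substituting into the reaction function, 0.5a_C = 8.4 and a_C = 16.8.

16.8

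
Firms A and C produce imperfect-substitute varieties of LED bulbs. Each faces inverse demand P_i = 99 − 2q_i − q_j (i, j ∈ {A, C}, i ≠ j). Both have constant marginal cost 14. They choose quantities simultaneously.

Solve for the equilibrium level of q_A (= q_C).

Firm A's profit: π = q_A(99 − 2q_A − q_C) − 14q_A.
∂π/∂q_A = 85 − 4q_A − q_C = 0 ⇒ q_A = 21.25 − 0.25q_C.
The game is symmetric, so in equilibrium q_C = q_A: the reaction function gives 1.25q_A = 21.25, hence q_A = 17.

17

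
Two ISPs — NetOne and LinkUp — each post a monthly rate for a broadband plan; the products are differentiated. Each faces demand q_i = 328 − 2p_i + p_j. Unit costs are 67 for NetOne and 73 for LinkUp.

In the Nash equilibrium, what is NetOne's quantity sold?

175.6

NetOne's profit: π = (p_{NetOne} − 67)(328 − 2p_{NetOne} + p_{LinkUp}).
∂π/∂p_{NetOne} = 462 − 4p_{NetOne} + p_{LinkUp} = 0 ⇒ p_{NetOne} = 115.5 + 0.25p_{LinkUp}.
Similarly p_{LinkUp} = 118.5 + 0.25p_{NetOne}.
Solving the two reaction functions simultaneously: (1 − (0.25)(0.25))p_{NetOne} = 115.5 + 0.25·118.5, so 0.9375p_{NetOne} = 145.125 and p_{NetOne} = 154.8.
Then p_{LinkUp} = 118.5 + 0.25·154.8 = 157.2.
q_{NetOne} = 328 − 2·154.8 + 157.2 = 175.6.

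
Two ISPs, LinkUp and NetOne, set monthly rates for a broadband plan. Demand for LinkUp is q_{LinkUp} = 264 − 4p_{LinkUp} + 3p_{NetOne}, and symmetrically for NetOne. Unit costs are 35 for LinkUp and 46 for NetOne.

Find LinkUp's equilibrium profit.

LinkUp's profit: π = (p_{LinkUp} − 35)(264 − 4p_{LinkUp} + 3p_{NetOne}).
∂π/∂p_{LinkUp} = 404 − 8p_{LinkUp} + 3p_{NetOne} = 0 ⇒ p_{LinkUp} = 50.5 + 0.375p_{NetOne}.
Similarly p_{NetOne} = 56 + 0.375p_{LinkUp}.
Plugging p_{NetOne} into LinkUp's best response: p_{LinkUp} = 50.5 + 0.375(56 + 0.375p_{LinkUp}) ⇒ (55/64)p_{LinkUp} = 71.5, so p_{LinkUp} = 83.2.
Then p_{NetOne} = 56 + 0.375·83.2 = 87.2.
q_{LinkUp} = 264 − 4·83.2 + 3·87.2 = 192.8.
Profit = (83.2 − 35)·192.8 = 9292.96.

9292.96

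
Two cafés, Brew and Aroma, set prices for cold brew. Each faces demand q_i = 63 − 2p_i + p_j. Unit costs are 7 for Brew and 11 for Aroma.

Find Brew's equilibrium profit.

Brew's profit: π = (p_{Brew} − 7)(63 − 2p_{Brew} + p_{Aroma}).
∂π/∂p_{Brew} = 77 − 4p_{Brew} + p_{Aroma} = 0 ⇒ p_{Brew} = 19.25 + 0.25p_{Aroma}.
Similarly p_{Aroma} = 21.25 + 0.25p_{Brew}.
Substituting the second reaction function into the first: p_{Brew} = 19.25 + 0.25(21.25 + 0.25p_{Brew}), which gives 0.9375p_{Brew} = 24.5625 ⇒ p_{Brew} = 26.2.
Then p_{Aroma} = 21.25 + 0.25·26.2 = 27.8.
q_{Brew} = 63 − 2·26.2 + 27.8 = 38.4.
Profit = (26.2 − 7)·38.4 = 737.28.

737.28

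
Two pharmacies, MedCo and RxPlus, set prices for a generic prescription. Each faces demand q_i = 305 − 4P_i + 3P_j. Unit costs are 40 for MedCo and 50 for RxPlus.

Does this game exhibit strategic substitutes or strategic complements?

MedCo's profit: π = (P_{MedCo} − 40)(305 − 4P_{MedCo} + 3P_{RxPlus}).
∂π/∂P_{MedCo} = 465 − 8P_{MedCo} + 3P_{RxPlus} = 0 ⇒ P_{MedCo} = 58.125 + 0.375P_{RxPlus}.
The best-response slope dP_{MedCo}/dP_{RxPlus} = 0.375 > 0: the reaction function is upward-sloping, so the choices are strategic complements.

strategic complements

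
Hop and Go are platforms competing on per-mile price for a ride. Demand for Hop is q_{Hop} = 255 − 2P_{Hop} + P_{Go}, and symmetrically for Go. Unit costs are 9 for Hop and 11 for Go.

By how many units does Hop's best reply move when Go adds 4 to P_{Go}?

1

Hop's profit: π = (P_{Hop} − 9)(255 − 2P_{Hop} + P_{Go}).
∂π/∂P_{Hop} = 273 − 4P_{Hop} + P_{Go} = 0 ⇒ P_{Hop} = 68.25 + 0.25P_{Go}.
The reaction-function slope is 0.25, so a 4-unit rise in P_{Go} moves P_{Hop} by 0.25 × 4 = 1. Hop's best response rises — the actions are strategic complements.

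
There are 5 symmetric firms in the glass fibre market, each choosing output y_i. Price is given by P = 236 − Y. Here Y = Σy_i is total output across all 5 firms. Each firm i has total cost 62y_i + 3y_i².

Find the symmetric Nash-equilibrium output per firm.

14.5

A representative firm's profit is π_i = y_i(236 − Y) − 62y_i − 3y_i², with Y = y_i + Σ_{j≠i} y_j.
First-order condition: 174 − 8y_i − Σ_{j≠i} y_j = 0.
With identical firms, set every y_j = y: then 174 − 8y − 4y = 0, i.e. y = 174/12 = 14.5.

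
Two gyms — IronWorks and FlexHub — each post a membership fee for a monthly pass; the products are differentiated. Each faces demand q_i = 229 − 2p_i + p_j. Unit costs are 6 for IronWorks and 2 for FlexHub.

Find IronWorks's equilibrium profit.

10892.88

IronWorks's profit: π = (p_{IronWorks} − 6)(229 − 2p_{IronWorks} + p_{FlexHub}).
∂π/∂p_{IronWorks} = 241 − 4p_{IronWorks} + p_{FlexHub} = 0 ⇒ p_{IronWorks} = 60.25 + 0.25p_{FlexHub}.
Similarly p_{FlexHub} = 58.25 + 0.25p_{IronWorks}.
Plugging p_{FlexHub} into IronWorks's best response: p_{IronWorks} = 60.25 + 0.25(58.25 + 0.25p_{IronWorks}) ⇒ 0.9375p_{IronWorks} = 74.8125, so p_{IronWorks} = 79.8.
Then p_{FlexHub} = 58.25 + 0.25·79.8 = 78.2.
q_{IronWorks} = 229 − 2·79.8 + 78.2 = 147.6.
Profit = (79.8 − 6)·147.6 = 10892.88.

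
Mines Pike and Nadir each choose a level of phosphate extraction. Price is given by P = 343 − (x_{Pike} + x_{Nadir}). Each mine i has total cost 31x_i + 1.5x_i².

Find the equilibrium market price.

239

Mine Pike's profit: π = x_{Pike}(343 − (x_{Pike} + x_{Nadir})) − 31x_{Pike} − 1.5x_{Pike}².
∂π/∂x_{Pike} = 312 − 5x_{Pike} − x_{Nadir} = 0, so x_{Pike} = 62.4 − 0.2x_{Nadir}.
Setting x_{Pike} = x_{Nadir} in the reaction function: x_{Pike} = 62.4 − 0.2x_{Pike}, so x_{Pike} = 62.4 / 1.2 = 52.
Equilibrium price: P = 343 − 104 = 239.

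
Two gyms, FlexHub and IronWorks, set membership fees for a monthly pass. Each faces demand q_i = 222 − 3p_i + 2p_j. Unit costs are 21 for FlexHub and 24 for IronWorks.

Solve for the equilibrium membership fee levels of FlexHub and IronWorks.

FlexHub's profit: π = (p_{FlexHub} − 21)(222 − 3p_{FlexHub} + 2p_{IronWorks}).
∂π/∂p_{FlexHub} = 285 − 6p_{FlexHub} + 2p_{IronWorks} = 0 ⇒ p_{FlexHub} = 47.5 + (1/3)p_{IronWorks}.
Similarly p_{IronWorks} = 49 + (1/3)p_{FlexHub}.
Plugging p_{IronWorks} into FlexHub's best response: p_{FlexHub} = 47.5 + (1/3)(49 + (1/3)p_{FlexHub}) ⇒ (8/9)p_{FlexHub} = 383/6, so p_{FlexHub} = 71.8125.
Then p_{IronWorks} = 49 + (1/3)·71.8125 = 72.9375.

71.8125, 72.9375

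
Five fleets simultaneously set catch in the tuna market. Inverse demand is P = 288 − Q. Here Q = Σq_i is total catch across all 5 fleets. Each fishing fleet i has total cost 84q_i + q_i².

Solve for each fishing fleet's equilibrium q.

A representative fishing fleet's profit is π_i = q_i(288 − Q) − 84q_i − q_i², with Q = q_i + Σ_{j≠i} q_j.
First-order condition: 204 − 4q_i − Σ_{j≠i} q_j = 0.
Imposing symmetry (q_j = q for all j) turns Σ_{j≠i} q_j into 4q, so 204 = 8q and q = 25.5.

25.5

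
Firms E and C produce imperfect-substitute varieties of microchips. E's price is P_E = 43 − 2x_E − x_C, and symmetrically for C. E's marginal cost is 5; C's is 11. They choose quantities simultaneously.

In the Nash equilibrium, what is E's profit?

Firm E's profit: π = x_E(43 − 2x_E − x_C) − 5x_E.
∂π/∂x_E = 38 − 4x_E − x_C = 0 ⇒ x_E = 9.5 − 0.25x_C.
Similarly x_C = 8 − 0.25x_E.
Solving the two reaction functions simultaneously: (1 − (−0.25)(−0.25))x_E = 9.5 − 0.25·8, so 0.9375x_E = 7.5 and x_E = 8.
Then x_C = 8 − 0.25·8 = 6.
P_E = 43 − 2·8 − 6 = 21.
Profit = (21 − 5)·8 = 128.

128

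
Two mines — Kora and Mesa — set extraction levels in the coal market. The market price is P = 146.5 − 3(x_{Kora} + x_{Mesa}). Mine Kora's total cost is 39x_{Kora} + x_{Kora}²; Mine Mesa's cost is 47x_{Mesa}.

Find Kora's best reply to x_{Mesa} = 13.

Mine Kora's profit: π = x_{Kora}(146.5 − 3(x_{Kora} + x_{Mesa})) − 39x_{Kora} − x_{Kora}².
∂π/∂x_{Kora} = 107.5 − 8x_{Kora} − 3x_{Mesa} = 0, so x_{Kora} = 13.4375 − 0.375x_{Mesa}.
At x_{Mesa} = 13: x_{Kora} = 13.4375 − 0.375·13 = 8.5625.

8.5625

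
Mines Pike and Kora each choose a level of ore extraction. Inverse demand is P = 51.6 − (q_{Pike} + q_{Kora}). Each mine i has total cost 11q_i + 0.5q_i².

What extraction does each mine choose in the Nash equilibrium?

10.15

Mine Pike's profit: π = q_{Pike}(51.6 − (q_{Pike} + q_{Kora})) − 11q_{Pike} − 0.5q_{Pike}².
∂π/∂q_{Pike} = 40.6 − 3q_{Pike} − q_{Kora} = 0, so q_{Pike} = 203/15 − (1/3)q_{Kora}.
By symmetry q_{Kora} = q_{Pike}; substituting into the reaction function, (4/3)q_{Pike} = 203/15 and q_{Pike} = 10.15.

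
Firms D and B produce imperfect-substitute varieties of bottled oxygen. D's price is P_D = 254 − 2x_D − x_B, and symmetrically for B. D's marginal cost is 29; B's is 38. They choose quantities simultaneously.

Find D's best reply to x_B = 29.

49

Firm D's profit: π = x_D(254 − 2x_D − x_B) − 29x_D.
∂π/∂x_D = 225 − 4x_D − x_B = 0 ⇒ x_D = 56.25 − 0.25x_B.
At x_B = 29: x_D = 56.25 − 0.25·29 = 49.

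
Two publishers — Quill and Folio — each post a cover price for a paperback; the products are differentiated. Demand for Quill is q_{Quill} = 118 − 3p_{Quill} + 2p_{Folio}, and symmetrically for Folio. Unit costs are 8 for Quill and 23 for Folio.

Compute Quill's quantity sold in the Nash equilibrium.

Quill's profit: π = (p_{Quill} − 8)(118 − 3p_{Quill} + 2p_{Folio}).
∂π/∂p_{Quill} = 142 − 6p_{Quill} + 2p_{Folio} = 0 ⇒ p_{Quill} = 71/3 + (1/3)p_{Folio}.
Similarly p_{Folio} = 187/6 + (1/3)p_{Quill}.
Substituting the second reaction function into the first: p_{Quill} = 71/3 + (1/3)(187/6 + (1/3)p_{Quill}), which gives (8/9)p_{Quill} = 613/18 ⇒ p_{Quill} = 38.3125.
Then p_{Folio} = 187/6 + (1/3)·38.3125 = 43.9375.
q_{Quill} = 118 − 3·38.3125 + 2·43.9375 = 90.9375.

90.9375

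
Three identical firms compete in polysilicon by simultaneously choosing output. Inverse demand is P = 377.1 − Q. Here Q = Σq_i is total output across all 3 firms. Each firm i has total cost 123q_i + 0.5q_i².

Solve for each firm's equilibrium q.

A representative firm's profit is π_i = q_i(377.1 − Q) − 123q_i − 0.5q_i², with Q = q_i + Σ_{j≠i} q_j.
First-order condition: 254.1 − 3q_i − Σ_{j≠i} q_j = 0.
With identical firms, set every q_j = q: then 254.1 − 3q − 2q = 0, i.e. q = 254.1/5 = 50.82.

50.82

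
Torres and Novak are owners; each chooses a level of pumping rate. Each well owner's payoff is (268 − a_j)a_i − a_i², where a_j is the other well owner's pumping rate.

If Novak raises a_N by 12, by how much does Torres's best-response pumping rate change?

Torres's payoff is (268 − a_N)a_T − a_T².
∂π/∂a_T = 268 − a_N − 2a_T = 0, so a_T = 134 − 0.5a_N.
The reaction-function slope is −0.5, so a 12-unit rise in a_N moves a_T by −0.5 × 12 = −6. Torres's best response falls — the actions are strategic substitutes.

-6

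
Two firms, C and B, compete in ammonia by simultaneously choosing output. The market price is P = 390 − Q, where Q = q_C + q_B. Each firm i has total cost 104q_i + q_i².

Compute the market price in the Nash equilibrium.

275.6

Firm C's profit: π = q_C(390 − (q_C + q_B)) − 104q_C − q_C².
∂π/∂q_C = 286 − 4q_C − q_B = 0, so q_C = 71.5 − 0.25q_B.
The game is symmetric, so in equilibrium q_B = q_C: the reaction function gives 1.25q_C = 71.5, hence q_C = 57.2.
Equilibrium price: P = 390 − 114.4 = 275.6.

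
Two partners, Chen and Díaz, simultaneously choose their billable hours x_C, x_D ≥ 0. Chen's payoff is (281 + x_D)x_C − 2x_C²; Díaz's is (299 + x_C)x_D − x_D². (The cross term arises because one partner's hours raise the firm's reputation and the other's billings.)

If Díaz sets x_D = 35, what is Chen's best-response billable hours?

Expanding Chen's payoff: 281x_C + x_Dx_C − 2x_C².
∂π/∂x_C = 281 + x_D − 4x_C = 0, so x_C = 70.25 + 0.25x_D.
At x_D = 35: x_C = 70.25 + 0.25·35 = 79.

79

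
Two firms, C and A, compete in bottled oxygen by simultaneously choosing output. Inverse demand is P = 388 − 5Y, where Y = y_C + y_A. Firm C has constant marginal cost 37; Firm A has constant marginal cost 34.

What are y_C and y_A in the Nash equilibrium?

Firm C's profit: π = y_C(388 − 5(y_C + y_A)) − 37y_C.
∂π/∂y_C = 351 − 10y_C − 5y_A = 0, so y_C = 35.1 − 0.5y_A.
By the same steps for A: y_A = 35.4 − 0.5y_C.
Solving the two reaction functions simultaneously: (1 − (−0.5)(−0.5))y_C = 35.1 − 0.5·35.4, so 0.75y_C = 17.4 and y_C = 23.2.
Then y_A = 35.4 − 0.5·23.2 = 23.8.

23.2, 23.8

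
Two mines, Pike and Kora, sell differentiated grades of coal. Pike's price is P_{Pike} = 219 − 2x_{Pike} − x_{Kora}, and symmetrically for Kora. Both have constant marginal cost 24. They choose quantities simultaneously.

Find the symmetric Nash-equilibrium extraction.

39

Mine Pike's profit: π = x_{Pike}(219 − 2x_{Pike} − x_{Kora}) − 24x_{Pike}.
∂π/∂x_{Pike} = 195 − 4x_{Pike} − x_{Kora} = 0 ⇒ x_{Pike} = 48.75 − 0.25x_{Kora}.
Setting x_{Pike} = x_{Kora} in the reaction function: x_{Pike} = 48.75 − 0.25x_{Pike}, so x_{Pike} = 48.75 / 1.25 = 39.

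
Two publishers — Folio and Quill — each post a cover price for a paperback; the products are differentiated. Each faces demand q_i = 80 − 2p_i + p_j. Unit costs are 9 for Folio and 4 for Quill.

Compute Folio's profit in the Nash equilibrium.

Folio's profit: π = (p_{Folio} − 9)(80 − 2p_{Folio} + p_{Quill}).
∂π/∂p_{Folio} = 98 − 4p_{Folio} + p_{Quill} = 0 ⇒ p_{Folio} = 24.5 + 0.25p_{Quill}.
Similarly p_{Quill} = 22 + 0.25p_{Folio}.
Solving the two reaction functions simultaneously: (1 − (0.25)(0.25))p_{Folio} = 24.5 + 0.25·22, so 0.9375p_{Folio} = 30 and p_{Folio} = 32.
Then p_{Quill} = 22 + 0.25·32 = 30.
q_{Folio} = 80 − 2·32 + 30 = 46.
Profit = (32 − 9)·46 = 1058.

1058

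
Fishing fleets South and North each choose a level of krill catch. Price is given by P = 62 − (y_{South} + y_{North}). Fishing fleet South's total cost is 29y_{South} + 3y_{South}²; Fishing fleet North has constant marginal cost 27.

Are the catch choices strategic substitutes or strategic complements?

strategic substitutes

Fishing fleet South's profit: π = y_{South}(62 − (y_{South} + y_{North})) − 29y_{South} − 3y_{South}².
∂π/∂y_{South} = 33 − 8y_{South} − y_{North} = 0, so y_{South} = 4.125 − 0.125y_{North}.
The best-response slope dy_{South}/dy_{North} = −0.125 < 0: the reaction function is downward-sloping, so the choices are strategic substitutes.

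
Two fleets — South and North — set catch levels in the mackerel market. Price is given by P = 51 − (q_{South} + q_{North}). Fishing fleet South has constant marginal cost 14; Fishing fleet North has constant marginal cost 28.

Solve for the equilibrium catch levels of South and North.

Fishing fleet South's profit: π = q_{South}(51 − (q_{South} + q_{North})) − 14q_{South}.
∂π/∂q_{South} = 37 − 2q_{South} − q_{North} = 0, so q_{South} = 18.5 − 0.5q_{North}.
By the same steps for North: q_{North} = 11.5 − 0.5q_{South}.
Plugging q_{North} into South's best response: q_{South} = 18.5 − 0.5(11.5 − 0.5q_{South}) ⇒ 0.75q_{South} = 12.75, so q_{South} = 17.
Then q_{North} = 11.5 − 0.5·17 = 3.

17, 3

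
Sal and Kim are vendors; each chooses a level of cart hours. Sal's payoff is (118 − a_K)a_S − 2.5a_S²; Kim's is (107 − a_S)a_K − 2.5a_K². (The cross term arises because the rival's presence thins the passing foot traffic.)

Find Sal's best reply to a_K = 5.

22.6

Expanding Sal's payoff: 118a_S − a_Ka_S − 2.5a_S².
∂π/∂a_S = 118 − a_K − 5a_S = 0, so a_S = 23.6 − 0.2a_K.
At a_K = 5: a_S = 23.6 − 0.2·5 = 22.6.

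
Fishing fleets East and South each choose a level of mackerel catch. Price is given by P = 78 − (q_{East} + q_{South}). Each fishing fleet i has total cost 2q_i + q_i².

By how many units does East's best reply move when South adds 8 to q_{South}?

-2

Fishing fleet East's profit: π = q_{East}(78 − (q_{East} + q_{South})) − 2q_{East} − q_{East}².
∂π/∂q_{East} = 76 − 4q_{East} − q_{South} = 0, so q_{East} = 19 − 0.25q_{South}.
The reaction-function slope is −0.25, so an 8-unit rise in q_{South} moves q_{East} by −0.25 × 8 = −2. East's best response falls — the actions are strategic substitutes.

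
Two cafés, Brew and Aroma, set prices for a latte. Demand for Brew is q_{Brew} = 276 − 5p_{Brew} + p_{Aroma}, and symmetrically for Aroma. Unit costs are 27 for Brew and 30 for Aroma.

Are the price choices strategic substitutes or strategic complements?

strategic complements

Brew's profit: π = (p_{Brew} − 27)(276 − 5p_{Brew} + p_{Aroma}).
∂π/∂p_{Brew} = 411 − 10p_{Brew} + p_{Aroma} = 0 ⇒ p_{Brew} = 41.1 + 0.1p_{Aroma}.
The best-response slope dp_{Brew}/dp_{Aroma} = 0.1 > 0: the reaction function is upward-sloping, so the choices are strategic complements.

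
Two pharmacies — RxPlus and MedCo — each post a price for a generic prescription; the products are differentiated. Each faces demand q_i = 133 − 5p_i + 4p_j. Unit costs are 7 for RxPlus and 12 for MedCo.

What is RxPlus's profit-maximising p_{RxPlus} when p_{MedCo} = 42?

33.6

RxPlus's profit: π = (p_{RxPlus} − 7)(133 − 5p_{RxPlus} + 4p_{MedCo}).
∂π/∂p_{RxPlus} = 168 − 10p_{RxPlus} + 4p_{MedCo} = 0 ⇒ p_{RxPlus} = 16.8 + 0.4p_{MedCo}.
At p_{MedCo} = 42: p_{RxPlus} = 16.8 + 0.4·42 = 33.6.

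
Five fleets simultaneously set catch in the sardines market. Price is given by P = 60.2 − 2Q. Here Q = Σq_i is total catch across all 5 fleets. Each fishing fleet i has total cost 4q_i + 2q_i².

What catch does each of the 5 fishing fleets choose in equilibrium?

3.5125

A representative fishing fleet's profit is π_i = q_i(60.2 − 2Q) − 4q_i − 2q_i², with Q = q_i + Σ_{j≠i} q_j.
First-order condition: 56.2 − 8q_i − 2Σ_{j≠i} q_j = 0.
In a symmetric equilibrium every fishing fleet chooses the same q, so Σ_{j≠i} q_j = 4q. The condition becomes 56.2 − 16q = 0, giving q = 56.2/16 = 3.5125.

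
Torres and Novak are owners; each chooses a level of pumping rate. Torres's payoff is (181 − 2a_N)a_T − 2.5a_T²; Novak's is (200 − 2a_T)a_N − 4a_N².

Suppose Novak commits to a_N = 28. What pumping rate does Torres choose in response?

25

Expanding Torres's payoff: 181a_T − 2a_Na_T − 2.5a_T².
∂π/∂a_T = 181 − 2a_N − 5a_T = 0, so a_T = 36.2 − 0.4a_N.
At a_N = 28: a_T = 36.2 − 0.4·28 = 25.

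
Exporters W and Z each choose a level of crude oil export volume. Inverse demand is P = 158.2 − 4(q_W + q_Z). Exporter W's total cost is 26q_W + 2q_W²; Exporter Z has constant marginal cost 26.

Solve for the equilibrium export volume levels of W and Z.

Exporter W's profit: π = q_W(158.2 − 4(q_W + q_Z)) − 26q_W − 2q_W².
∂π/∂q_W = 132.2 − 12q_W − 4q_Z = 0, so q_W = 661/60 − (1/3)q_Z.
For Z: ∂π/∂q_Z = 132.2 − 8q_Z − 4q_W = 0 ⇒ q_Z = 16.525 − 0.5q_W.
Solving the two reaction functions simultaneously: (1 − (−1/3)(−0.5))q_W = 661/60 − (1/3)·16.525, so (5/6)q_W = 661/120 and q_W = 6.61.
Then q_Z = 16.525 − 0.5·6.61 = 13.22.

6.61, 13.22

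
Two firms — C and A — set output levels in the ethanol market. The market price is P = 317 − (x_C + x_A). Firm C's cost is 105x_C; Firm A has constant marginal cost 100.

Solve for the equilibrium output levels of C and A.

Firm C's profit: π = x_C(317 − (x_C + x_A)) − 105x_C.
∂π/∂x_C = 212 − 2x_C − x_A = 0, so x_C = 106 − 0.5x_A.
By the same steps for A: x_A = 108.5 − 0.5x_C.
Solving the two reaction functions simultaneously: (1 − (−0.5)(−0.5))x_C = 106 − 0.5·108.5, so 0.75x_C = 51.75 and x_C = 69.
Then x_A = 108.5 − 0.5·69 = 74.

69, 74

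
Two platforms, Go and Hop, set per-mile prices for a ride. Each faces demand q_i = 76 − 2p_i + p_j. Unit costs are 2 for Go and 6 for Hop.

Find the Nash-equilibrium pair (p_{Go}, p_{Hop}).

Go's profit: π = (p_{Go} − 2)(76 − 2p_{Go} + p_{Hop}).
∂π/∂p_{Go} = 80 − 4p_{Go} + p_{Hop} = 0 ⇒ p_{Go} = 20 + 0.25p_{Hop}.
Similarly p_{Hop} = 22 + 0.25p_{Go}.
Plugging p_{Hop} into Go's best response: p_{Go} = 20 + 0.25(22 + 0.25p_{Go}) ⇒ 0.9375p_{Go} = 25.5, so p_{Go} = 27.2.
Then p_{Hop} = 22 + 0.25·27.2 = 28.8.

27.2, 28.8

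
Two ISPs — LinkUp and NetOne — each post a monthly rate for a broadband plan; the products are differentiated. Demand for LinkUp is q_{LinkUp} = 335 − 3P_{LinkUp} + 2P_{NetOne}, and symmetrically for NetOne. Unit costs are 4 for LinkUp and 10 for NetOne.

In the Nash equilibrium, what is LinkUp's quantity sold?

LinkUp's profit: π = (P_{LinkUp} − 4)(335 − 3P_{LinkUp} + 2P_{NetOne}).
∂π/∂P_{LinkUp} = 347 − 6P_{LinkUp} + 2P_{NetOne} = 0 ⇒ P_{LinkUp} = 347/6 + (1/3)P_{NetOne}.
Similarly P_{NetOne} = 365/6 + (1/3)P_{LinkUp}.
Solving the two reaction functions simultaneously: (1 − (1/3)(1/3))P_{LinkUp} = 347/6 + (1/3)·(365/6), so (8/9)P_{LinkUp} = 703/9 and P_{LinkUp} = 87.875.
Then P_{NetOne} = 365/6 + (1/3)·87.875 = 90.125.
q_{LinkUp} = 335 − 3·87.875 + 2·90.125 = 251.625.

251.625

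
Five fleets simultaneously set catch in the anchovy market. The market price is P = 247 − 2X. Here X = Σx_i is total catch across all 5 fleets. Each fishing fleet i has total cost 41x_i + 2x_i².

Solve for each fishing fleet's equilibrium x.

12.875

A representative fishing fleet's profit is π_i = x_i(247 − 2X) − 41x_i − 2x_i², with X = x_i + Σ_{j≠i} x_j.
First-order condition: 206 − 8x_i − 2Σ_{j≠i} x_j = 0.
With identical fishing fleets, set every x_j = x: then 206 − 8x − 8x = 0, i.e. x = 206/16 = 12.875.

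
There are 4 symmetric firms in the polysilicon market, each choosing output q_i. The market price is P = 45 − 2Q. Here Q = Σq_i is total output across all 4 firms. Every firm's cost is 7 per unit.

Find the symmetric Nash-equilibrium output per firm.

3.8

A representative firm's profit is π_i = q_i(45 − 2Q) − 7q_i, with Q = q_i + Σ_{j≠i} q_j.
First-order condition: 38 − 4q_i − 2Σ_{j≠i} q_j = 0.
Imposing symmetry (q_j = q for all j) turns Σ_{j≠i} q_j into 3q, so 38 = 10q and q = 3.8.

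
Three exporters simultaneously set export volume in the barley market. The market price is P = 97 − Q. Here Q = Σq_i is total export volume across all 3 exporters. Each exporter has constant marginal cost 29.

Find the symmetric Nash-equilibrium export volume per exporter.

A representative exporter's profit is π_i = q_i(97 − Q) − 29q_i, with Q = q_i + Σ_{j≠i} q_j.
First-order condition: 68 − 2q_i − Σ_{j≠i} q_j = 0.
With identical exporters, set every q_j = q: then 68 − 2q − 2q = 0, i.e. q = 68/4 = 17.

17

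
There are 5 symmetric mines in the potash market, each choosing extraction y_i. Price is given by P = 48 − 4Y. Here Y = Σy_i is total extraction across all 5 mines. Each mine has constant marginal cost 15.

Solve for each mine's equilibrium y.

1.375

A representative mine's profit is π_i = y_i(48 − 4Y) − 15y_i, with Y = y_i + Σ_{j≠i} y_j.
First-order condition: 33 − 8y_i − 4Σ_{j≠i} y_j = 0.
In a symmetric equilibrium every mine chooses the same y, so Σ_{j≠i} y_j = 4y. The condition becomes 33 − 24y = 0, giving y = 33/24 = 1.375.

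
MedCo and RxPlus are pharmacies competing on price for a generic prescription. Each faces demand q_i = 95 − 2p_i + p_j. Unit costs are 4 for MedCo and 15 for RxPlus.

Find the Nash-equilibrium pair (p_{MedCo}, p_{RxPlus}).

MedCo's profit: π = (p_{MedCo} − 4)(95 − 2p_{MedCo} + p_{RxPlus}).
∂π/∂p_{MedCo} = 103 − 4p_{MedCo} + p_{RxPlus} = 0 ⇒ p_{MedCo} = 25.75 + 0.25p_{RxPlus}.
Similarly p_{RxPlus} = 31.25 + 0.25p_{MedCo}.
Solving the two reaction functions simultaneously: (1 − (0.25)(0.25))p_{MedCo} = 25.75 + 0.25·31.25, so 0.9375p_{MedCo} = 33.5625 and p_{MedCo} = 35.8.
Then p_{RxPlus} = 31.25 + 0.25·35.8 = 40.2.

35.8, 40.2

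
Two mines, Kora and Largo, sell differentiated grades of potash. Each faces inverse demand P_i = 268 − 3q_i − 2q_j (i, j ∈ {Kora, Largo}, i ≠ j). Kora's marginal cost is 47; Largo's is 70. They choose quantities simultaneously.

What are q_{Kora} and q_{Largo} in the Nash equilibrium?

Mine Kora's profit: π = q_{Kora}(268 − 3q_{Kora} − 2q_{Largo}) − 47q_{Kora}.
∂π/∂q_{Kora} = 221 − 6q_{Kora} − 2q_{Largo} = 0 ⇒ q_{Kora} = 221/6 − (1/3)q_{Largo}.
Similarly q_{Largo} = 33 − (1/3)q_{Kora}.
Substituting the second reaction function into the first: q_{Kora} = 221/6 − (1/3)(33 − (1/3)q_{Kora}), which gives (8/9)q_{Kora} = 155/6 ⇒ q_{Kora} = 29.0625.
Then q_{Largo} = 33 − (1/3)·29.0625 = 23.3125.

29.0625, 23.3125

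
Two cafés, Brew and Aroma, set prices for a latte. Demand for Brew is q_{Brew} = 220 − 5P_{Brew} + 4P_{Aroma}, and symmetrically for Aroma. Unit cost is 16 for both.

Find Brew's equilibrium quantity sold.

Brew's profit: π = (P_{Brew} − 16)(220 − 5P_{Brew} + 4P_{Aroma}).
∂π/∂P_{Brew} = 300 − 10P_{Brew} + 4P_{Aroma} = 0 ⇒ P_{Brew} = 30 + 0.4P_{Aroma}.
Setting P_{Brew} = P_{Aroma} in the reaction function: P_{Brew} = 30 + 0.4P_{Brew}, so P_{Brew} = 30 / 0.6 = 50.
q_{Brew} = 220 − 5·50 + 4·50 = 170.

170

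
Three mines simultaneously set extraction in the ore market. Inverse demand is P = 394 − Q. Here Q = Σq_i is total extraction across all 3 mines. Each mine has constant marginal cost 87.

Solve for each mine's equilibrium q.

A representative mine's profit is π_i = q_i(394 − Q) − 87q_i, with Q = q_i + Σ_{j≠i} q_j.
First-order condition: 307 − 2q_i − Σ_{j≠i} q_j = 0.
With identical mines, set every q_j = q: then 307 − 2q − 2q = 0, i.e. q = 307/4 = 76.75.

76.75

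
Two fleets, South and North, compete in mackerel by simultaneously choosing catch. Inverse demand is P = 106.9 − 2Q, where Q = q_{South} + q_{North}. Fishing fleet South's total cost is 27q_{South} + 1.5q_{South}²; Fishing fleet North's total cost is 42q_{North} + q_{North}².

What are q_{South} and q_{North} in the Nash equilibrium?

Fishing fleet South's profit: π = q_{South}(106.9 − 2(q_{South} + q_{North})) − 27q_{South} − 1.5q_{South}².
∂π/∂q_{South} = 79.9 − 7q_{South} − 2q_{North} = 0, so q_{South} = 799/70 − (2/7)q_{North}.
For North: ∂π/∂q_{North} = 64.9 − 6q_{North} − 2q_{South} = 0 ⇒ q_{North} = 649/60 − (1/3)q_{South}.
Substituting the second reaction function into the first: q_{South} = 799/70 − (2/7)(649/60 − (1/3)q_{South}), which gives (19/21)q_{South} = 874/105 ⇒ q_{South} = 9.2.
Then q_{North} = 649/60 − (1/3)·9.2 = 7.75.

9.2, 7.75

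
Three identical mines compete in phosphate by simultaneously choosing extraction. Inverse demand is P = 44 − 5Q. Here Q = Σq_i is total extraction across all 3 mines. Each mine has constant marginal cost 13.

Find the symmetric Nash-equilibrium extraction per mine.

A representative mine's profit is π_i = q_i(44 − 5Q) − 13q_i, with Q = q_i + Σ_{j≠i} q_j.
First-order condition: 31 − 10q_i − 5Σ_{j≠i} q_j = 0.
With identical mines, set every q_j = q: then 31 − 10q − 10q = 0, i.e. q = 31/20 = 1.55.

1.55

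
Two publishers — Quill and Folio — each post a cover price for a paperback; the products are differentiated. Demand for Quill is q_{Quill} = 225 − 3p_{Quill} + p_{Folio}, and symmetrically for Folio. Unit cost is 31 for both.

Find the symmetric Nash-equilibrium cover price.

63.6

Quill's profit: π = (p_{Quill} − 31)(225 − 3p_{Quill} + p_{Folio}).
∂π/∂p_{Quill} = 318 − 6p_{Quill} + p_{Folio} = 0 ⇒ p_{Quill} = 53 + (1/6)p_{Folio}.
The game is symmetric, so in equilibrium p_{Folio} = p_{Quill}: the reaction function gives (5/6)p_{Quill} = 53, hence p_{Quill} = 63.6.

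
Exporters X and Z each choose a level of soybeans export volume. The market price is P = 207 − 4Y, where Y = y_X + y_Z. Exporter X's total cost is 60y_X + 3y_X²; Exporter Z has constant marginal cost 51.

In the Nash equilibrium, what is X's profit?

Exporter X's profit: π = y_X(207 − 4(y_X + y_Z)) − 60y_X − 3y_X².
∂π/∂y_X = 147 − 14y_X − 4y_Z = 0, so y_X = 10.5 − (2/7)y_Z.
For Z: ∂π/∂y_Z = 156 − 8y_Z − 4y_X = 0 ⇒ y_Z = 19.5 − 0.5y_X.
Plugging y_Z into X's best response: y_X = 10.5 − (2/7)(19.5 − 0.5y_X) ⇒ (6/7)y_X = 69/14, so y_X = 5.75.
Then y_Z = 19.5 − 0.5·5.75 = 16.625.
Price P = 207 − 4·22.375 = 117.5.
X's profit: (117.5 − 60)·5.75 − 3(5.75)² = 231.4375.

231.4375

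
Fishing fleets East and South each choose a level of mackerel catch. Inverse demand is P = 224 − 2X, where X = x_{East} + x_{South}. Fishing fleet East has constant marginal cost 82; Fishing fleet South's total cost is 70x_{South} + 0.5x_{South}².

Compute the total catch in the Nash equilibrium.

45.875

Fishing fleet East's profit: π = x_{East}(224 − 2(x_{East} + x_{South})) − 82x_{East}.
∂π/∂x_{East} = 142 − 4x_{East} − 2x_{South} = 0, so x_{East} = 35.5 − 0.5x_{South}.
For South: ∂π/∂x_{South} = 154 − 5x_{South} − 2x_{East} = 0 ⇒ x_{South} = 30.8 − 0.4x_{East}.
Substituting the second reaction function into the first: x_{East} = 35.5 − 0.5(30.8 − 0.4x_{East}), which gives 0.8x_{East} = 20.1 ⇒ x_{East} = 25.125.
Then x_{South} = 30.8 − 0.4·25.125 = 20.75.
Total catch: 25.125 + 20.75 = 45.875.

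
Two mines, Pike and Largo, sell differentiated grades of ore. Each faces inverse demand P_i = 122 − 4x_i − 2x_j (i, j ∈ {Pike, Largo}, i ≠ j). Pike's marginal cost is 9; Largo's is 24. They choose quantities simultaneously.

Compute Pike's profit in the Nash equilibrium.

556.96

Mine Pike's profit: π = x_{Pike}(122 − 4x_{Pike} − 2x_{Largo}) − 9x_{Pike}.
∂π/∂x_{Pike} = 113 − 8x_{Pike} − 2x_{Largo} = 0 ⇒ x_{Pike} = 14.125 − 0.25x_{Largo}.
Similarly x_{Largo} = 12.25 − 0.25x_{Pike}.
Substituting the second reaction function into the first: x_{Pike} = 14.125 − 0.25(12.25 − 0.25x_{Pike}), which gives 0.9375x_{Pike} = 11.0625 ⇒ x_{Pike} = 11.8.
Then x_{Largo} = 12.25 − 0.25·11.8 = 9.3.
P_{Pike} = 122 − 4·11.8 − 2·9.3 = 56.2.
Profit = (56.2 − 9)·11.8 = 556.96.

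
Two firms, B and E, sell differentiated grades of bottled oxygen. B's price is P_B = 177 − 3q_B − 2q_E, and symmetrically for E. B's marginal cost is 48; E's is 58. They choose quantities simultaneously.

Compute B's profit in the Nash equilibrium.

Firm B's profit: π = q_B(177 − 3q_B − 2q_E) − 48q_B.
∂π/∂q_B = 129 − 6q_B − 2q_E = 0 ⇒ q_B = 21.5 − (1/3)q_E.
Similarly q_E = 119/6 − (1/3)q_B.
Solving the two reaction functions simultaneously: (1 − (−1/3)(−1/3))q_B = 21.5 − (1/3)·(119/6), so (8/9)q_B = 134/9 and q_B = 16.75.
Then q_E = 119/6 − (1/3)·16.75 = 14.25.
P_B = 177 − 3·16.75 − 2·14.25 = 98.25.
Profit = (98.25 − 48)·16.75 = 841.6875.

841.6875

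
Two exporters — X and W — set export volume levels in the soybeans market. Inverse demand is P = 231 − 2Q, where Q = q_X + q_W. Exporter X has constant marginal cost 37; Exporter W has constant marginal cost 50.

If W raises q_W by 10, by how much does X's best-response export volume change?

Exporter X's profit: π = q_X(231 − 2(q_X + q_W)) − 37q_X.
∂π/∂q_X = 194 − 4q_X − 2q_W = 0, so q_X = 48.5 − 0.5q_W.
The reaction-function slope is −0.5, so a 10-unit rise in q_W moves q_X by −0.5 × 10 = −5. X's best response falls — the actions are strategic substitutes.

-5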